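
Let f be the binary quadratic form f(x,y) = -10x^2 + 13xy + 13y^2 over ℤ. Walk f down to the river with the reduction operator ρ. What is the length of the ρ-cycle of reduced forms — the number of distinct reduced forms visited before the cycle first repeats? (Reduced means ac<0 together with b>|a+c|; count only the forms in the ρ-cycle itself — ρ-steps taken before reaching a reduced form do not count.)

D = 689, ⌊√D⌋ = 26
river: ρ → (13,13,-10)
river: ρ → (-10,7,16)
river: ρ → (16,25,-1)
river: ρ → (-1,25,16)
river: ρ → (16,7,-10)
river: ρ → (-10,13,13)
ρ-cycle length = 6 (tail of 0 descent steps not counted)

6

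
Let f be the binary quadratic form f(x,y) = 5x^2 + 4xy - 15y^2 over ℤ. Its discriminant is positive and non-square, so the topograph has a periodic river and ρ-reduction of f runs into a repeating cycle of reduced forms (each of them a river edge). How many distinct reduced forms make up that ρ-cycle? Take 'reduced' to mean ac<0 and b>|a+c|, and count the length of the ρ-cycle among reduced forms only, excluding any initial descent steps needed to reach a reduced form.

D = 316, ⌊√D⌋ = 17
descent: ρ → (-15,-4,5)
descent: ρ → (5,14,-6)  [lands on river]
river: ρ → (-6,10,9)
river: ρ → (9,8,-7)
river: ρ → (-7,6,10)
river: ρ → (10,14,-3)
river: ρ → (-3,16,5)
ρ-cycle length = 6 (tail of 2 descent steps not counted)

6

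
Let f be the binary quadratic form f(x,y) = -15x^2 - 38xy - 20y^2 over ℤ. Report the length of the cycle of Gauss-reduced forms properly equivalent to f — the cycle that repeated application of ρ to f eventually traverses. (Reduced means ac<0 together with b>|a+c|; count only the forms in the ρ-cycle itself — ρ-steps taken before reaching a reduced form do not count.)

D = 244, ⌊√D⌋ = 15
descent: ρ → (-20,-2,3)
descent: ρ → (3,14,-4)  [lands on river]
river: ρ → (-4,10,9)
river: ρ → (9,8,-5)
river: ρ → (-5,12,5)
river: ρ → (5,8,-9)
river: ρ → (-9,10,4)
river: ρ → (4,14,-3)
river: ρ → (-3,10,12)
river: ρ → (12,14,-1)
river: ρ → (-1,14,12)
river: ρ → (12,10,-3)
river: ρ → (-3,14,4)
river: ρ → (4,10,-9)
river: ρ → (-9,8,5)
river: ρ → (5,12,-5)
river: ρ → (-5,8,9)
river: ρ → (9,10,-4)
river: ρ → (-4,14,3)
river: ρ → (3,10,-12)
river: ρ → (-12,14,1)
river: ρ → (1,14,-12)
river: ρ → (-12,10,3)
ρ-cycle length = 22 (tail of 2 descent steps not counted)

22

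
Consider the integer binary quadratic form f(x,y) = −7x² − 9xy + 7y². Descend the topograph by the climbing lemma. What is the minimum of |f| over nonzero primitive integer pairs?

descent: ρ → (7,9,-7)  [lands on river]
river: ρ → (-7,5,9)
river: ρ → (9,13,-3)
river: ρ → (-3,11,13)
river: ρ → (13,15,-1)
river: ρ → (-1,15,13)
river: ρ → (13,11,-3)
river: ρ → (-3,13,9)
river: ρ → (9,5,-7)
river: ρ → (-7,9,7)
river: ρ → (7,5,-9)
river: ρ → (-9,13,3)
river: ρ → (3,11,-13)
river: ρ → (-13,15,1)
river: ρ → (1,15,-13)
river: ρ → (-13,11,3)
river: ρ → (3,13,-9)
river: ρ → (-9,5,7)
closes: descent 1, river 18
min |a| on river = 1

1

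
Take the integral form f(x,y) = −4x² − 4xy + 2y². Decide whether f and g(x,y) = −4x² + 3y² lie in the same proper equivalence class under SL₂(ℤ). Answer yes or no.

D₁ = 48, D₂ = 48
river cycle of f (length 2): (2, 4, -4), (-4, 4, 2)
river cycle of g (length 2): (3, 6, -1), (-1, 6, 3)
cycles differ ⇒ inequivalent

no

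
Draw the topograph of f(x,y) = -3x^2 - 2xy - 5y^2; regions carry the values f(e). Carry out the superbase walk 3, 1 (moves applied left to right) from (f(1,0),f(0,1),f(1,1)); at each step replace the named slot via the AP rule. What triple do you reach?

start (-3,-5,-10) = (f(1,0),f(0,1),f(1,1))
replace slot 3: 2·((-3)+(-5)) − (-10) = -6 → (-3,-5,-6)
replace slot 1: 2·((-5)+(-6)) − (-3) = -19 → (-19,-5,-6)

-19,-5,-6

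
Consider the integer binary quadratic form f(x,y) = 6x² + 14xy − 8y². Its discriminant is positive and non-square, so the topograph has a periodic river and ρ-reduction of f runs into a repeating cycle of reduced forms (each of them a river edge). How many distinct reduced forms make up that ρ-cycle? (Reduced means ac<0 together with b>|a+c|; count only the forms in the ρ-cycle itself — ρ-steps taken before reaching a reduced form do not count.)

D = 388, ⌊√D⌋ = 19
river: ρ → (-8,18,2)
river: ρ → (2,18,-8)
river: ρ → (-8,14,6)
river: ρ → (6,10,-12)
river: ρ → (-12,14,4)
river: ρ → (4,18,-4)
river: ρ → (-4,14,12)
river: ρ → (12,10,-6)
river: ρ → (-6,14,8)
river: ρ → (8,18,-2)
river: ρ → (-2,18,8)
river: ρ → (8,14,-6)
river: ρ → (-6,10,12)
river: ρ → (12,14,-4)
river: ρ → (-4,18,4)
river: ρ → (4,14,-12)
river: ρ → (-12,10,6)
river: ρ → (6,14,-8)
ρ-cycle length = 18 (tail of 0 descent steps not counted)

18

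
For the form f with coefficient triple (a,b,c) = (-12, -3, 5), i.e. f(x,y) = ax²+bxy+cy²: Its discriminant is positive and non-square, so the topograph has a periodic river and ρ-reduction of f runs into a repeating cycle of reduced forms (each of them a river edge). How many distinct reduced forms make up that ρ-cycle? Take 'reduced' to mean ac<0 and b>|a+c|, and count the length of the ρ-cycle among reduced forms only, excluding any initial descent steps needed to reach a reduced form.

D = 249, ⌊√D⌋ = 15
descent: ρ → (5,13,-4)  [lands on river]
river: ρ → (-4,11,8)
river: ρ → (8,5,-7)
river: ρ → (-7,9,6)
river: ρ → (6,15,-1)
river: ρ → (-1,15,6)
river: ρ → (6,9,-7)
river: ρ → (-7,5,8)
river: ρ → (8,11,-4)
river: ρ → (-4,13,5)
river: ρ → (5,7,-10)
river: ρ → (-10,13,2)
river: ρ → (2,15,-3)
river: ρ → (-3,15,2)
river: ρ → (2,13,-10)
river: ρ → (-10,7,5)
ρ-cycle length = 16 (tail of 1 descent step not counted)

16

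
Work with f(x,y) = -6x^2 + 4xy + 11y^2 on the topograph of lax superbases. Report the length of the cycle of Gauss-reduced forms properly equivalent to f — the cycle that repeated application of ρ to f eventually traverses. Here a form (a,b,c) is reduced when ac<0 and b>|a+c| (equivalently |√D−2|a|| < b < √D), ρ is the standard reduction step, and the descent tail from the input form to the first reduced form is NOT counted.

D = 280, ⌊√D⌋ = 16
descent: ρ → (11,-4,-6)
descent: ρ → (-6,16,1)  [lands on river]
river: ρ → (1,16,-6)
river: ρ → (-6,8,9)
river: ρ → (9,10,-5)
river: ρ → (-5,10,9)
river: ρ → (9,8,-6)
ρ-cycle length = 6 (tail of 2 descent steps not counted)

6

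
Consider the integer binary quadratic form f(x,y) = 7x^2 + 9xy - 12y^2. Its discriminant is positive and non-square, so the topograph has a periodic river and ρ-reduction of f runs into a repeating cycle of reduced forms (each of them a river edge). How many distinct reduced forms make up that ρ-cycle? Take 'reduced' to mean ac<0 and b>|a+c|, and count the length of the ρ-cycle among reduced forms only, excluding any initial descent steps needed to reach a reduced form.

D = 417, ⌊√D⌋ = 20
river: ρ → (-12,15,4)
river: ρ → (4,17,-8)
river: ρ → (-8,15,6)
river: ρ → (6,9,-14)
river: ρ → (-14,19,1)
river: ρ → (1,19,-14)
river: ρ → (-14,9,6)
river: ρ → (6,15,-8)
river: ρ → (-8,17,4)
river: ρ → (4,15,-12)
river: ρ → (-12,9,7)
river: ρ → (7,19,-2)
river: ρ → (-2,17,16)
river: ρ → (16,15,-3)
river: ρ → (-3,15,16)
river: ρ → (16,17,-2)
river: ρ → (-2,19,7)
river: ρ → (7,9,-12)
ρ-cycle length = 18 (tail of 0 descent steps not counted)

18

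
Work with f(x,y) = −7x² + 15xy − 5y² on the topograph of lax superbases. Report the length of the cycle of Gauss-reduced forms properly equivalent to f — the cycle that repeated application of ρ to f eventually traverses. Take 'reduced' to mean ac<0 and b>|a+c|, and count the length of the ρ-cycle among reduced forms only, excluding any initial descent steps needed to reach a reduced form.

D = 85, ⌊√D⌋ = 9
descent: ρ → (-5,5,3)  [lands on river]
river: ρ → (3,7,-3)
river: ρ → (-3,5,5)
river: ρ → (5,5,-3)
river: ρ → (-3,7,3)
river: ρ → (3,5,-5)
ρ-cycle length = 6 (tail of 1 descent step not counted)

6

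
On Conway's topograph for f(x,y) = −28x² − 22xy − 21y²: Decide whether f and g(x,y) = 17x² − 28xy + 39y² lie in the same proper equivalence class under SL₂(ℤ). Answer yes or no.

D₁ = -1868, D₂ = -1868
f is negative-definite; reduce −f:
−f: flip: (28,22,21)→(21,-22,28)
−f: translate: b→20 (≡-22 mod 42), so (21,-22,28)→(21,20,27)
−f: reduced (well bottom): (21,20,27) with a≤c, −a<b≤a
flip sign back: reduced form of f is (-21,-20,-27)
g: translate: b→6 (≡-28 mod 34), so (17,-28,39)→(17,6,28)
g: reduced (well bottom): (17,6,28) with a≤c, −a<b≤a
reduced forms (-21, -20, -27) vs (17, 6, 28) ⇒ inequivalent

no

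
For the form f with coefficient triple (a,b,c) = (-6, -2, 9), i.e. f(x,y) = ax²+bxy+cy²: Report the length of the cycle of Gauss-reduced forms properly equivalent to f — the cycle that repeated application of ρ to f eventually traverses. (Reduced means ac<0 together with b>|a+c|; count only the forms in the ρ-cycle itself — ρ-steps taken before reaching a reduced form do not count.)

D = 220, ⌊√D⌋ = 14
descent: ρ → (9,2,-6)
descent: ρ → (-6,10,5)  [lands on river]
river: ρ → (5,10,-6)
river: ρ → (-6,14,1)
river: ρ → (1,14,-6)
ρ-cycle length = 4 (tail of 2 descent steps not counted)

4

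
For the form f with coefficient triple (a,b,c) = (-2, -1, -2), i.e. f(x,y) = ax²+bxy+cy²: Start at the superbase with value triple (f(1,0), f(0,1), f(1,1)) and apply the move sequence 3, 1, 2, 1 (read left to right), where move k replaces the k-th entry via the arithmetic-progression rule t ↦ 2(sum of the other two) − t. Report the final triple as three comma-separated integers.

start (-2,-2,-5) = (f(1,0),f(0,1),f(1,1))
replace slot 3: 2·((-2)+(-2)) − (-5) = -3 → (-2,-2,-3)
replace slot 1: 2·((-2)+(-3)) − (-2) = -8 → (-8,-2,-3)
replace slot 2: 2·((-8)+(-3)) − (-2) = -20 → (-8,-20,-3)
replace slot 1: 2·((-20)+(-3)) − (-8) = -38 → (-38,-20,-3)

-38,-20,-3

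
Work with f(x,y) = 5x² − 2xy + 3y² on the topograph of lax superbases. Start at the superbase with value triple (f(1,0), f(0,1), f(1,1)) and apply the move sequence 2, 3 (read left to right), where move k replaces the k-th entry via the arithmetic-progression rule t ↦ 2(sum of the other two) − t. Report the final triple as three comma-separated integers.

start (5,3,6) = (f(1,0),f(0,1),f(1,1))
replace slot 2: 2·(5+6) − 3 = 19 → (5,19,6)
replace slot 3: 2·(5+19) − 6 = 42 → (5,19,42)

5,19,42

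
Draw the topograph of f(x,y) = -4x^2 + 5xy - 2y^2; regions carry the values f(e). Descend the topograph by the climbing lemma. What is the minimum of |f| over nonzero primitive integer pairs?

translate: b→3 (≡-5 mod 8), so (4,-5,2)→(4,3,1)
flip: (4,3,1)→(1,-3,4)
translate: b→1 (≡-3 mod 2), so (1,-3,4)→(1,1,2)
reduced (well bottom): (1,1,2) with a≤c, −a<b≤a
well minimum |f| = |-1| = 1 (negative-definite)

1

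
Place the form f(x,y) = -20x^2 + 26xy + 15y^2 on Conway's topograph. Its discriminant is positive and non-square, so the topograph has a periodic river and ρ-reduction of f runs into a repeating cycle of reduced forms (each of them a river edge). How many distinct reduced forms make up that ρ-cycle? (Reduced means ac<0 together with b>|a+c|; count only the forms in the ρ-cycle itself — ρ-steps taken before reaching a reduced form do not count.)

D = 1876, ⌊√D⌋ = 43
river: ρ → (15,34,-12)
river: ρ → (-12,38,9)
river: ρ → (9,34,-20)
river: ρ → (-20,6,23)
river: ρ → (23,40,-3)
river: ρ → (-3,38,36)
river: ρ → (36,34,-5)
river: ρ → (-5,36,29)
river: ρ → (29,22,-12)
river: ρ → (-12,26,25)
river: ρ → (25,24,-13)
river: ρ → (-13,28,21)
river: ρ → (21,14,-20)
river: ρ → (-20,26,15)
ρ-cycle length = 14 (tail of 0 descent steps not counted)

14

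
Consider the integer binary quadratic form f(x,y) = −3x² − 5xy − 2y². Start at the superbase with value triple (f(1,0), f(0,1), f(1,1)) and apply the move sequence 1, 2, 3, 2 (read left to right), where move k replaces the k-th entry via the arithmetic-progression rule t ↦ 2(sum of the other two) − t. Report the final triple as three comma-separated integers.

start (-3,-2,-10) = (f(1,0),f(0,1),f(1,1))
replace slot 1: 2·((-2)+(-10)) − (-3) = -21 → (-21,-2,-10)
replace slot 2: 2·((-21)+(-10)) − (-2) = -60 → (-21,-60,-10)
replace slot 3: 2·((-21)+(-60)) − (-10) = -152 → (-21,-60,-152)
replace slot 2: 2·((-21)+(-152)) − (-60) = -286 → (-21,-286,-152)

-21,-286,-152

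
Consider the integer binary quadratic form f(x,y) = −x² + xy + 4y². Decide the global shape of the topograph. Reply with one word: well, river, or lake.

D = b²−4ac = 1² − 4·(-1)·4 = 17
D > 0 non-square ⇒ indefinite ⇒ periodic river

river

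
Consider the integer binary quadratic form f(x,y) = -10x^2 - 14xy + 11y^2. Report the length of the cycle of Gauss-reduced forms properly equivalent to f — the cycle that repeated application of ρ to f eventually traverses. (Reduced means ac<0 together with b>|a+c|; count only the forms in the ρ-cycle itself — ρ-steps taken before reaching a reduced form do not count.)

D = 636, ⌊√D⌋ = 25
descent: ρ → (11,14,-10)  [lands on river]
river: ρ → (-10,6,15)
river: ρ → (15,24,-1)
river: ρ → (-1,24,15)
river: ρ → (15,6,-10)
river: ρ → (-10,14,11)
river: ρ → (11,8,-13)
river: ρ → (-13,18,6)
river: ρ → (6,18,-13)
river: ρ → (-13,8,11)
ρ-cycle length = 10 (tail of 1 descent step not counted)

10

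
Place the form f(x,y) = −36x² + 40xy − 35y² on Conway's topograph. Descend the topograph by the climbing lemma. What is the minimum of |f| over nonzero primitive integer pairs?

translate: b→32 (≡-40 mod 72), so (36,-40,35)→(36,32,31)
flip: (36,32,31)→(31,-32,36)
translate: b→30 (≡-32 mod 62), so (31,-32,36)→(31,30,35)
reduced (well bottom): (31,30,35) with a≤c, −a<b≤a
well minimum |f| = |-31| = 31 (negative-definite)

31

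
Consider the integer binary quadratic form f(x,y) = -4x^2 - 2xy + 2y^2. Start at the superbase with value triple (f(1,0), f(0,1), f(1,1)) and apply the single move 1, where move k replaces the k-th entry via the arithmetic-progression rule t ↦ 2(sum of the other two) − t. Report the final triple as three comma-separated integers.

start (-4,2,-4) = (f(1,0),f(0,1),f(1,1))
replace slot 1: 2·(2+(-4)) − (-4) = 0 → (0,2,-4)

0,2,-4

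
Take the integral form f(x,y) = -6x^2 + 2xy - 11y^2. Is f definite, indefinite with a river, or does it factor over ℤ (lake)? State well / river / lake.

D = b²−4ac = 2² − 4·(-6)·(-11) = -260
D < 0 ⇒ definite ⇒ every region one sign ⇒ single well

well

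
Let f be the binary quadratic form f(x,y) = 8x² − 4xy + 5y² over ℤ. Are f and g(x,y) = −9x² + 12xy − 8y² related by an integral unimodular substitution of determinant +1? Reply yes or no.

D₁ = -144, D₂ = -144
f: flip: (8,-4,5)→(5,4,8)
f: reduced (well bottom): (5,4,8) with a≤c, −a<b≤a
g is negative-definite; reduce −g:
−g: translate: b→6 (≡-12 mod 18), so (9,-12,8)→(9,6,5)
−g: flip: (9,6,5)→(5,-6,9)
−g: translate: b→4 (≡-6 mod 10), so (5,-6,9)→(5,4,8)
−g: reduced (well bottom): (5,4,8) with a≤c, −a<b≤a
flip sign back: reduced form of g is (-5,-4,-8)
reduced forms (5, 4, 8) vs (-5, -4, -8) ⇒ inequivalent

no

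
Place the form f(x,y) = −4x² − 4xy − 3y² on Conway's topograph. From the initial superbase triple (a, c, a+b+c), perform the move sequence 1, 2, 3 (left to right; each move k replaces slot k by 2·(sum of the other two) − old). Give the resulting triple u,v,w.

start (-4,-3,-11) = (f(1,0),f(0,1),f(1,1))
replace slot 1: 2·((-3)+(-11)) − (-4) = -24 → (-24,-3,-11)
replace slot 2: 2·((-24)+(-11)) − (-3) = -67 → (-24,-67,-11)
replace slot 3: 2·((-24)+(-67)) − (-11) = -171 → (-24,-67,-171)

-24,-67,-171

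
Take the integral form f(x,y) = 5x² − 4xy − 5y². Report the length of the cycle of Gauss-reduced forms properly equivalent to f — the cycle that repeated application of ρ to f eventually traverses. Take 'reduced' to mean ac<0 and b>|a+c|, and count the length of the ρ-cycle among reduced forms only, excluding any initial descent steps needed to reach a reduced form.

D = 116, ⌊√D⌋ = 10
descent: ρ → (-5,4,5)  [lands on river]
river: ρ → (5,6,-4)
river: ρ → (-4,10,1)
river: ρ → (1,10,-4)
river: ρ → (-4,6,5)
river: ρ → (5,4,-5)
river: ρ → (-5,6,4)
river: ρ → (4,10,-1)
river: ρ → (-1,10,4)
river: ρ → (4,6,-5)
ρ-cycle length = 10 (tail of 1 descent step not counted)

10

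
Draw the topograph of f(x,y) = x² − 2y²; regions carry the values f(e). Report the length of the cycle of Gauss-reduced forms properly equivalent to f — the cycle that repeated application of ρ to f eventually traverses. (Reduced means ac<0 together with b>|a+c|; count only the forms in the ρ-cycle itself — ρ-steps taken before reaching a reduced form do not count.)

D = 8, ⌊√D⌋ = 2
descent: ρ → (-2,0,1)
descent: ρ → (1,2,-1)  [lands on river]
river: ρ → (-1,2,1)
ρ-cycle length = 2 (tail of 2 descent steps not counted)

2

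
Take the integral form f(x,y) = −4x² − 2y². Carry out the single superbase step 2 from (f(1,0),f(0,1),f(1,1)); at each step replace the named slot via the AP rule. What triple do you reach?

start (-4,-2,-6) = (f(1,0),f(0,1),f(1,1))
replace slot 2: 2·((-4)+(-6)) − (-2) = -18 → (-4,-18,-6)

-4,-18,-6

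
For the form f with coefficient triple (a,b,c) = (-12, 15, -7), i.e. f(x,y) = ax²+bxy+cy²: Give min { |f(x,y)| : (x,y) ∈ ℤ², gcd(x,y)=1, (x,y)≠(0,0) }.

translate: b→9 (≡-15 mod 24), so (12,-15,7)→(12,9,4)
flip: (12,9,4)→(4,-9,12)
translate: b→-1 (≡-9 mod 8), so (4,-9,12)→(4,-1,7)
reduced (well bottom): (4,-1,7) with a≤c, −a<b≤a
well minimum |f| = |-4| = 4 (negative-definite)

4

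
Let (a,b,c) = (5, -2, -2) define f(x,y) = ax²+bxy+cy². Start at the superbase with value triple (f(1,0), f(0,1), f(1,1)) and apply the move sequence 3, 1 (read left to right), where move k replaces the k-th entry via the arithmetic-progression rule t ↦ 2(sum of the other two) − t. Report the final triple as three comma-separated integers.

start (5,-2,1) = (f(1,0),f(0,1),f(1,1))
replace slot 3: 2·(5+(-2)) − 1 = 5 → (5,-2,5)
replace slot 1: 2·((-2)+5) − 5 = 1 → (1,-2,5)

1,-2,5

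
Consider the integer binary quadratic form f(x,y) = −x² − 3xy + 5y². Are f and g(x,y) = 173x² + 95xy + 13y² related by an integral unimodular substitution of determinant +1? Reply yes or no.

D₁ = 29, D₂ = 29
river cycle of f (length 2): (-1, 5, 1), (1, 5, -1)
river cycle of g (length 2): (1, 5, -1), (-1, 5, 1)
cycles coincide ⇒ equivalent

yes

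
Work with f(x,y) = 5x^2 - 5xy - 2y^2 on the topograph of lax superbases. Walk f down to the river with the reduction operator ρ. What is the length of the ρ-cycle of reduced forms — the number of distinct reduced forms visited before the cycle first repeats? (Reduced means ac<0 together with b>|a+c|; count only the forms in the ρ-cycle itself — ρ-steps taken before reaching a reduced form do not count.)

D = 65, ⌊√D⌋ = 8
descent: ρ → (-2,5,5)  [lands on river]
river: ρ → (5,5,-2)
river: ρ → (-2,7,2)
river: ρ → (2,5,-5)
river: ρ → (-5,5,2)
river: ρ → (2,7,-2)
ρ-cycle length = 6 (tail of 1 descent step not counted)

6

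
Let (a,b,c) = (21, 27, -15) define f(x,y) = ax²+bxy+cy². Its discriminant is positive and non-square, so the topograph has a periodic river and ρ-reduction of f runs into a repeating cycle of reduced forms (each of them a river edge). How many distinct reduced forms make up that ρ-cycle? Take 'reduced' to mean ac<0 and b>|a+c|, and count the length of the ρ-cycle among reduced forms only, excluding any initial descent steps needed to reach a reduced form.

D = 1989, ⌊√D⌋ = 44
river: ρ → (-15,33,15)
river: ρ → (15,27,-21)
river: ρ → (-21,15,21)
river: ρ → (21,27,-15)
ρ-cycle length = 4 (tail of 0 descent steps not counted)

4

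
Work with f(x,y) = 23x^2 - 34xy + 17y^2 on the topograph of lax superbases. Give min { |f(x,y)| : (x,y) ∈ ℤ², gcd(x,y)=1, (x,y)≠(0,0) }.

translate: b→12 (≡-34 mod 46), so (23,-34,17)→(23,12,6)
flip: (23,12,6)→(6,-12,23)
translate: b→0 (≡-12 mod 12), so (6,-12,23)→(6,0,17)
reduced (well bottom): (6,0,17) with a≤c, −a<b≤a
well minimum = a = 6

6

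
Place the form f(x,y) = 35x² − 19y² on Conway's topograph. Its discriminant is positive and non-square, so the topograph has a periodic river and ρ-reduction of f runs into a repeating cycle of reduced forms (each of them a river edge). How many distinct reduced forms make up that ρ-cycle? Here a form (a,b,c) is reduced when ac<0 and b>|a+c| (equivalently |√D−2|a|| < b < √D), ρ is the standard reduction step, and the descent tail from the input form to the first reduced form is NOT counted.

D = 2660, ⌊√D⌋ = 51
descent: ρ → (-19,38,16)  [lands on river]
river: ρ → (16,26,-31)
river: ρ → (-31,36,11)
river: ρ → (11,30,-40)
river: ρ → (-40,50,1)
river: ρ → (1,50,-40)
river: ρ → (-40,30,11)
river: ρ → (11,36,-31)
river: ρ → (-31,26,16)
river: ρ → (16,38,-19)
ρ-cycle length = 10 (tail of 1 descent step not counted)

10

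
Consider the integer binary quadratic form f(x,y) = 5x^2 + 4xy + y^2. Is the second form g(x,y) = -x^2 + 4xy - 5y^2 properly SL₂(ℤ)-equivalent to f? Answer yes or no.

D₁ = -4, D₂ = -4
f: flip: (5,4,1)→(1,-4,5)
f: translate: b→0 (≡-4 mod 2), so (1,-4,5)→(1,0,1)
f: reduced (well bottom): (1,0,1) with a≤c, −a<b≤a
g is negative-definite; reduce −g:
−g: translate: b→0 (≡-4 mod 2), so (1,-4,5)→(1,0,1)
−g: reduced (well bottom): (1,0,1) with a≤c, −a<b≤a
flip sign back: reduced form of g is (-1,0,-1)
reduced forms (1, 0, 1) vs (-1, 0, -1) ⇒ inequivalent

no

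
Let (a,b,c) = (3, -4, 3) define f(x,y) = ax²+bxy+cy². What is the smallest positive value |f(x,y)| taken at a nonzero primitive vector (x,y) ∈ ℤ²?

translate: b→2 (≡-4 mod 6), so (3,-4,3)→(3,2,2)
flip: (3,2,2)→(2,-2,3)
translate: b→2 (≡-2 mod 4), so (2,-2,3)→(2,2,3)
reduced (well bottom): (2,2,3) with a≤c, −a<b≤a
well minimum = a = 2

2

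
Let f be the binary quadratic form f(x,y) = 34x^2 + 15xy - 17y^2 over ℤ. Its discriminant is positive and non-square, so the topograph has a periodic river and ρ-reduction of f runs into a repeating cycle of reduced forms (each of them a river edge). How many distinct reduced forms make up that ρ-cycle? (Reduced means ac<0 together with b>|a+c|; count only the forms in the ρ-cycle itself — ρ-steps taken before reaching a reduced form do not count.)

D = 2537, ⌊√D⌋ = 50
descent: ρ → (-17,19,32)  [lands on river]
river: ρ → (32,45,-4)
river: ρ → (-4,43,43)
river: ρ → (43,43,-4)
river: ρ → (-4,45,32)
river: ρ → (32,19,-17)
river: ρ → (-17,49,2)
river: ρ → (2,47,-41)
river: ρ → (-41,35,8)
river: ρ → (8,45,-16)
river: ρ → (-16,19,34)
river: ρ → (34,49,-1)
river: ρ → (-1,49,34)
river: ρ → (34,19,-16)
river: ρ → (-16,45,8)
river: ρ → (8,35,-41)
river: ρ → (-41,47,2)
river: ρ → (2,49,-17)
ρ-cycle length = 18 (tail of 1 descent step not counted)

18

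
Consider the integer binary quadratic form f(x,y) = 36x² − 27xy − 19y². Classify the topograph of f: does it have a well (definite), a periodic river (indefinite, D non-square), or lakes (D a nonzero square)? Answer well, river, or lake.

D = b²−4ac = (-27)² − 4·36·(-19) = 3465
D > 0 non-square ⇒ indefinite ⇒ periodic river

river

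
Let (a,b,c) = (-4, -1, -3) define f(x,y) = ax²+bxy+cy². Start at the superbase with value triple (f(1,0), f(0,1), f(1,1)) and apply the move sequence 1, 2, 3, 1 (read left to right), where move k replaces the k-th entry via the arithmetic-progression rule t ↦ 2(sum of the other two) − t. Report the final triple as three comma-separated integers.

start (-4,-3,-8) = (f(1,0),f(0,1),f(1,1))
replace slot 1: 2·((-3)+(-8)) − (-4) = -18 → (-18,-3,-8)
replace slot 2: 2·((-18)+(-8)) − (-3) = -49 → (-18,-49,-8)
replace slot 3: 2·((-18)+(-49)) − (-8) = -126 → (-18,-49,-126)
replace slot 1: 2·((-49)+(-126)) − (-18) = -332 → (-332,-49,-126)

-332,-49,-126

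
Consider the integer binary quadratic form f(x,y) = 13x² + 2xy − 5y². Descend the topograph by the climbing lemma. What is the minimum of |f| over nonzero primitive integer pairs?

descent: ρ → (-5,8,10)  [lands on river]
river: ρ → (10,12,-3)
river: ρ → (-3,12,10)
river: ρ → (10,8,-5)
river: ρ → (-5,12,6)
river: ρ → (6,12,-5)
closes: descent 1, river 6
min |a| on river = 3

3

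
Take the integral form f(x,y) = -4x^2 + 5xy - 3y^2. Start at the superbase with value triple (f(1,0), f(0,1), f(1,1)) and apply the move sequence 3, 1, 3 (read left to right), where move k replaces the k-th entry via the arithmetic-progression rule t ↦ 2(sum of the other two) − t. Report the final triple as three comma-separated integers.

start (-4,-3,-2) = (f(1,0),f(0,1),f(1,1))
replace slot 3: 2·((-4)+(-3)) − (-2) = -12 → (-4,-3,-12)
replace slot 1: 2·((-3)+(-12)) − (-4) = -26 → (-26,-3,-12)
replace slot 3: 2·((-26)+(-3)) − (-12) = -46 → (-26,-3,-46)

-26,-3,-46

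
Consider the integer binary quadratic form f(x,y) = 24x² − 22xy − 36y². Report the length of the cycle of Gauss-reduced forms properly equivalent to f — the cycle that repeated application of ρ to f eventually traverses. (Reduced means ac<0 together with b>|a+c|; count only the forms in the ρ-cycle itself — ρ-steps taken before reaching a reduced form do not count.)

D = 3940, ⌊√D⌋ = 62
descent: ρ → (-36,22,24)  [lands on river]
river: ρ → (24,26,-34)
river: ρ → (-34,42,16)
river: ρ → (16,54,-16)
river: ρ → (-16,42,34)
river: ρ → (34,26,-24)
river: ρ → (-24,22,36)
river: ρ → (36,50,-10)
river: ρ → (-10,50,36)
river: ρ → (36,22,-24)
river: ρ → (-24,26,34)
river: ρ → (34,42,-16)
river: ρ → (-16,54,16)
river: ρ → (16,42,-34)
river: ρ → (-34,26,24)
river: ρ → (24,22,-36)
river: ρ → (-36,50,10)
river: ρ → (10,50,-36)
ρ-cycle length = 18 (tail of 1 descent step not counted)

18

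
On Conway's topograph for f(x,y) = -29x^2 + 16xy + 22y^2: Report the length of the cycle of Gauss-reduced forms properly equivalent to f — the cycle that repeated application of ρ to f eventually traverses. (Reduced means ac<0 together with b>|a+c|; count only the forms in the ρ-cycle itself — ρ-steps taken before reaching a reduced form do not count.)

D = 2808, ⌊√D⌋ = 52
river: ρ → (22,28,-23)
river: ρ → (-23,18,27)
river: ρ → (27,36,-14)
river: ρ → (-14,48,9)
river: ρ → (9,42,-29)
river: ρ → (-29,16,22)
ρ-cycle length = 6 (tail of 0 descent steps not counted)

6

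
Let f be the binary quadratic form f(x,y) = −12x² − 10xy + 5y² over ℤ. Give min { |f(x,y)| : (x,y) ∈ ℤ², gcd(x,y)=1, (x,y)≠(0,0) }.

descent: ρ → (5,10,-12)  [lands on river]
river: ρ → (-12,14,3)
river: ρ → (3,16,-7)
river: ρ → (-7,12,7)
river: ρ → (7,16,-3)
river: ρ → (-3,14,12)
river: ρ → (12,10,-5)
river: ρ → (-5,10,12)
river: ρ → (12,14,-3)
river: ρ → (-3,16,7)
river: ρ → (7,12,-7)
river: ρ → (-7,16,3)
river: ρ → (3,14,-12)
river: ρ → (-12,10,5)
closes: descent 1, river 14
min |a| on river = 3

3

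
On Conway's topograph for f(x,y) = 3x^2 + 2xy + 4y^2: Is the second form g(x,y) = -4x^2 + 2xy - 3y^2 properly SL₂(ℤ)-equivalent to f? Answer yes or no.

D₁ = -44, D₂ = -44
f: reduced (well bottom): (3,2,4) with a≤c, −a<b≤a
g is negative-definite; reduce −g:
−g: flip: (4,-2,3)→(3,2,4)
−g: reduced (well bottom): (3,2,4) with a≤c, −a<b≤a
flip sign back: reduced form of g is (-3,-2,-4)
reduced forms (3, 2, 4) vs (-3, -2, -4) ⇒ inequivalent

no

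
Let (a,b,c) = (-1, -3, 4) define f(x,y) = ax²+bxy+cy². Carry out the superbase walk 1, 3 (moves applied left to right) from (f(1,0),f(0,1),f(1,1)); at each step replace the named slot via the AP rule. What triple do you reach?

start (-1,4,0) = (f(1,0),f(0,1),f(1,1))
replace slot 1: 2·(4+0) − (-1) = 9 → (9,4,0)
replace slot 3: 2·(9+4) − 0 = 26 → (9,4,26)

9,4,26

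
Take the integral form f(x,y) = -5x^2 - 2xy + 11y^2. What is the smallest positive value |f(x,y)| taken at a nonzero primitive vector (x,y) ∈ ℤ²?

descent: ρ → (11,2,-5)
descent: ρ → (-5,8,8)  [lands on river]
river: ρ → (8,8,-5)
river: ρ → (-5,12,4)
river: ρ → (4,12,-5)
closes: descent 2, river 4
min |a| on river = 4

4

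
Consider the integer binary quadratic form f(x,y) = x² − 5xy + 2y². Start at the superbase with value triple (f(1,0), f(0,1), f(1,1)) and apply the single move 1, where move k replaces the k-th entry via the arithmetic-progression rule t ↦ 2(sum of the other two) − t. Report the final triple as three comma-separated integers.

start (1,2,-2) = (f(1,0),f(0,1),f(1,1))
replace slot 1: 2·(2+(-2)) − 1 = -1 → (-1,2,-2)

-1,2,-2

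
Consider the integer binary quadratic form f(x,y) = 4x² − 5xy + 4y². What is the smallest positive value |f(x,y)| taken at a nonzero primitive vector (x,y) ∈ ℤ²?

translate: b→3 (≡-5 mod 8), so (4,-5,4)→(4,3,3)
flip: (4,3,3)→(3,-3,4)
translate: b→3 (≡-3 mod 6), so (3,-3,4)→(3,3,4)
reduced (well bottom): (3,3,4) with a≤c, −a<b≤a
well minimum = a = 3

3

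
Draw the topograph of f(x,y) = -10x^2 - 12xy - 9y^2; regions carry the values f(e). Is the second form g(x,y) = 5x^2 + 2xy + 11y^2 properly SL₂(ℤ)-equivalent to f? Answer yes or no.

D₁ = -216, D₂ = -216
f is negative-definite; reduce −f:
−f: translate: b→-8 (≡12 mod 20), so (10,12,9)→(10,-8,7)
−f: flip: (10,-8,7)→(7,8,10)
−f: translate: b→-6 (≡8 mod 14), so (7,8,10)→(7,-6,9)
−f: reduced (well bottom): (7,-6,9) with a≤c, −a<b≤a
flip sign back: reduced form of f is (-7,6,-9)
g: reduced (well bottom): (5,2,11) with a≤c, −a<b≤a
reduced forms (-7, 6, -9) vs (5, 2, 11) ⇒ inequivalent

no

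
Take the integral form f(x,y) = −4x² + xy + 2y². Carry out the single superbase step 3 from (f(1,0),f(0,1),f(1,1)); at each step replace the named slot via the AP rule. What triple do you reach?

start (-4,2,-1) = (f(1,0),f(0,1),f(1,1))
replace slot 3: 2·((-4)+2) − (-1) = -3 → (-4,2,-3)

-4,2,-3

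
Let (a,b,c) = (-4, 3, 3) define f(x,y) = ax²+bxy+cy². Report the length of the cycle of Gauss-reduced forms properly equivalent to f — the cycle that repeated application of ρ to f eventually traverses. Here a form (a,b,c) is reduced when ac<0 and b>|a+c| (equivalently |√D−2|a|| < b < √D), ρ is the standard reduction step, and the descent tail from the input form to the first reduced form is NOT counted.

D = 57, ⌊√D⌋ = 7
river: ρ → (3,3,-4)
river: ρ → (-4,5,2)
river: ρ → (2,7,-1)
river: ρ → (-1,7,2)
river: ρ → (2,5,-4)
river: ρ → (-4,3,3)
ρ-cycle length = 6 (tail of 0 descent steps not counted)

6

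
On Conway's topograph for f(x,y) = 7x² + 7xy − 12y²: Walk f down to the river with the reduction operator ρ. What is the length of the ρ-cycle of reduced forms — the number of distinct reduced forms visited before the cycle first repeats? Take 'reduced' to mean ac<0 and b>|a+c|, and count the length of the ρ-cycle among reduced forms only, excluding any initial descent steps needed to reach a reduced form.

D = 385, ⌊√D⌋ = 19
river: ρ → (-12,17,2)
river: ρ → (2,19,-3)
river: ρ → (-3,17,8)
river: ρ → (8,15,-5)
river: ρ → (-5,15,8)
river: ρ → (8,17,-3)
river: ρ → (-3,19,2)
river: ρ → (2,17,-12)
river: ρ → (-12,7,7)
river: ρ → (7,7,-12)
ρ-cycle length = 10 (tail of 0 descent steps not counted)

10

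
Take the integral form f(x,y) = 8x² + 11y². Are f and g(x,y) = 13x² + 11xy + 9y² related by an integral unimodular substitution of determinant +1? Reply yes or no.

D₁ = -352, D₂ = -347
discriminants differ ⇒ not SL₂(ℤ)-equivalent

no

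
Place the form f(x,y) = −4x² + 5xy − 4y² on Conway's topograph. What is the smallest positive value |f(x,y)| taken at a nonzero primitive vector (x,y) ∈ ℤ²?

translate: b→3 (≡-5 mod 8), so (4,-5,4)→(4,3,3)
flip: (4,3,3)→(3,-3,4)
translate: b→3 (≡-3 mod 6), so (3,-3,4)→(3,3,4)
reduced (well bottom): (3,3,4) with a≤c, −a<b≤a
well minimum |f| = |-3| = 3 (negative-definite)

3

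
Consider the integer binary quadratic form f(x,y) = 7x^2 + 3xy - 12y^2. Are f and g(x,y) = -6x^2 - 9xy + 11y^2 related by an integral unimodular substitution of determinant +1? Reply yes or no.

D₁ = 345, D₂ = 345
river cycle of f (length 10): (7, 17, -2), (-2, 15, 15), (15, 15, -2), (-2, 17, 7), (7, 11, -8), (-8, 5, 10), (10, 15, -3), (-3, 15, 10), (10, 5, -8), (-8, 11, 7)
river cycle of g (length 10): (11, 9, -6), (-6, 15, 5), (5, 15, -6), (-6, 9, 11), (11, 13, -4), (-4, 11, 14), (14, 17, -1), (-1, 17, 14), (14, 11, -4), (-4, 13, 11)
cycles differ ⇒ inequivalent

no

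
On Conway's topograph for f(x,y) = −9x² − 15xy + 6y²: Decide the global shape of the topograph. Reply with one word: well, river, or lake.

D = b²−4ac = (-15)² − 4·(-9)·6 = 441
D = 21² is a perfect square ⇒ form factors over ℤ ⇒ lakes

lake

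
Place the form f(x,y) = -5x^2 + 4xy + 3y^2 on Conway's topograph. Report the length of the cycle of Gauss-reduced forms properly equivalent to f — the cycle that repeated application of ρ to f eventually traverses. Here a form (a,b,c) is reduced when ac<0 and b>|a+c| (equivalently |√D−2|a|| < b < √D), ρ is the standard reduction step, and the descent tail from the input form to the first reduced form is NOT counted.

D = 76, ⌊√D⌋ = 8
river: ρ → (3,8,-1)
river: ρ → (-1,8,3)
river: ρ → (3,4,-5)
river: ρ → (-5,6,2)
river: ρ → (2,6,-5)
river: ρ → (-5,4,3)
ρ-cycle length = 6 (tail of 0 descent steps not counted)

6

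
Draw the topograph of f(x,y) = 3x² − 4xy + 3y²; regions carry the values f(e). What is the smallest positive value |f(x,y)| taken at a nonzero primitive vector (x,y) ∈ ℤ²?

translate: b→2 (≡-4 mod 6), so (3,-4,3)→(3,2,2)
flip: (3,2,2)→(2,-2,3)
translate: b→2 (≡-2 mod 4), so (2,-2,3)→(2,2,3)
reduced (well bottom): (2,2,3) with a≤c, −a<b≤a
well minimum = a = 2

2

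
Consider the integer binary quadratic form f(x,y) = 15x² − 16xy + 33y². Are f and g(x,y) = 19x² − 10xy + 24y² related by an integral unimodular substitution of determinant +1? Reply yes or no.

D₁ = -1724, D₂ = -1724
f: translate: b→14 (≡-16 mod 30), so (15,-16,33)→(15,14,32)
f: reduced (well bottom): (15,14,32) with a≤c, −a<b≤a
g: reduced (well bottom): (19,-10,24) with a≤c, −a<b≤a
reduced forms (15, 14, 32) vs (19, -10, 24) ⇒ inequivalent

no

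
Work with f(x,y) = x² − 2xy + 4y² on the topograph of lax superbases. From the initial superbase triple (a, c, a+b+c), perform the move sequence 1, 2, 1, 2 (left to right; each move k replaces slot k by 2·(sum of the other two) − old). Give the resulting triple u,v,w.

start (1,4,3) = (f(1,0),f(0,1),f(1,1))
replace slot 1: 2·(4+3) − 1 = 13 → (13,4,3)
replace slot 2: 2·(13+3) − 4 = 28 → (13,28,3)
replace slot 1: 2·(28+3) − 13 = 49 → (49,28,3)
replace slot 2: 2·(49+3) − 28 = 76 → (49,76,3)

49,76,3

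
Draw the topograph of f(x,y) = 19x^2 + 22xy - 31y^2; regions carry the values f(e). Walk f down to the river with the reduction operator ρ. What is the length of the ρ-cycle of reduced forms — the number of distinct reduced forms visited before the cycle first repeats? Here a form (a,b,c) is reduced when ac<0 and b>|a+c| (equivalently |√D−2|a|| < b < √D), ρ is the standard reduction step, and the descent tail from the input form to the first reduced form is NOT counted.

D = 2840, ⌊√D⌋ = 53
river: ρ → (-31,40,10)
river: ρ → (10,40,-31)
river: ρ → (-31,22,19)
river: ρ → (19,16,-34)
river: ρ → (-34,52,1)
river: ρ → (1,52,-34)
river: ρ → (-34,16,19)
river: ρ → (19,22,-31)
ρ-cycle length = 8 (tail of 0 descent steps not counted)

8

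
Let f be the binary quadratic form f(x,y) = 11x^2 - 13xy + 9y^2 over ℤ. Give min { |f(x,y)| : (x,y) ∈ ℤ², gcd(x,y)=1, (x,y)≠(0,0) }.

translate: b→9 (≡-13 mod 22), so (11,-13,9)→(11,9,7)
flip: (11,9,7)→(7,-9,11)
translate: b→5 (≡-9 mod 14), so (7,-9,11)→(7,5,9)
reduced (well bottom): (7,5,9) with a≤c, −a<b≤a
well minimum = a = 7

7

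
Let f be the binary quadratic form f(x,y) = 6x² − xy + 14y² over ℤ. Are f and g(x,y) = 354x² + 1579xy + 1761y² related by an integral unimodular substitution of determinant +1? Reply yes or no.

D₁ = -335, D₂ = -335
f: reduced (well bottom): (6,-1,14) with a≤c, −a<b≤a
g: translate: b→163 (≡1579 mod 708), so (354,1579,1761)→(354,163,19)
g: flip: (354,163,19)→(19,-163,354)
g: translate: b→-11 (≡-163 mod 38), so (19,-163,354)→(19,-11,6)
g: flip: (19,-11,6)→(6,11,19)
g: translate: b→-1 (≡11 mod 12), so (6,11,19)→(6,-1,14)
g: reduced (well bottom): (6,-1,14) with a≤c, −a<b≤a
reduced forms (6, -1, 14) vs (6, -1, 14) ⇒ equivalent

yes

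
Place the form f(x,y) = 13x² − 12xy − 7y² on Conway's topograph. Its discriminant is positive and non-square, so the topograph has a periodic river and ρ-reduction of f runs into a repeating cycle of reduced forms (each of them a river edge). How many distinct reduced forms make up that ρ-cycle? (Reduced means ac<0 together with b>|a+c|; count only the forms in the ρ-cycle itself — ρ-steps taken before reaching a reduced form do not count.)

D = 508, ⌊√D⌋ = 22
descent: ρ → (-7,12,13)  [lands on river]
river: ρ → (13,14,-6)
river: ρ → (-6,22,1)
river: ρ → (1,22,-6)
river: ρ → (-6,14,13)
river: ρ → (13,12,-7)
river: ρ → (-7,16,9)
river: ρ → (9,20,-3)
river: ρ → (-3,22,2)
river: ρ → (2,22,-3)
river: ρ → (-3,20,9)
river: ρ → (9,16,-7)
ρ-cycle length = 12 (tail of 1 descent step not counted)

12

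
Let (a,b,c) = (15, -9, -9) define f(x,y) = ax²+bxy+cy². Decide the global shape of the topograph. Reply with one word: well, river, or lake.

D = b²−4ac = (-9)² − 4·15·(-9) = 621
D > 0 non-square ⇒ indefinite ⇒ periodic river

river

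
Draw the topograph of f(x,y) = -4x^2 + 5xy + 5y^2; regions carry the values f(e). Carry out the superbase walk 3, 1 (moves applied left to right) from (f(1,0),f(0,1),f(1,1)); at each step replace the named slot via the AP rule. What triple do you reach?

start (-4,5,6) = (f(1,0),f(0,1),f(1,1))
replace slot 3: 2·((-4)+5) − 6 = -4 → (-4,5,-4)
replace slot 1: 2·(5+(-4)) − (-4) = 6 → (6,5,-4)

6,5,-4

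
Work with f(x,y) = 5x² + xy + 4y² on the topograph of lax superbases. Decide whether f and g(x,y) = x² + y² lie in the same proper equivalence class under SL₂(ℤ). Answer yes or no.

D₁ = -79, D₂ = -4
discriminants differ ⇒ not SL₂(ℤ)-equivalent

no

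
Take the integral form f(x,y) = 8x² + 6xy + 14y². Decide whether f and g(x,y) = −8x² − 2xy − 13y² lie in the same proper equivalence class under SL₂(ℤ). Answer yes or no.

D₁ = -412, D₂ = -412
f: reduced (well bottom): (8,6,14) with a≤c, −a<b≤a
g is negative-definite; reduce −g:
−g: reduced (well bottom): (8,2,13) with a≤c, −a<b≤a
flip sign back: reduced form of g is (-8,-2,-13)
reduced forms (8, 6, 14) vs (-8, -2, -13) ⇒ inequivalent

no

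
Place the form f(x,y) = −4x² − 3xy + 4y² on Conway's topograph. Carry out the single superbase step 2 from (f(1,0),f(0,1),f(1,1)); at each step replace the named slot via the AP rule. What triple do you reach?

start (-4,4,-3) = (f(1,0),f(0,1),f(1,1))
replace slot 2: 2·((-4)+(-3)) − 4 = -18 → (-4,-18,-3)

-4,-18,-3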